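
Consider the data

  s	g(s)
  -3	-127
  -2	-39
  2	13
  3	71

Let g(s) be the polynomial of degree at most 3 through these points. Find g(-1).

Evaluate each Lagrange basis at s = -1:
L_0(-1) = (1)·(-3)·(-4)/[(-1)·(-5)·(-6)] = -2/5
L_1(-1) = (2)·(-3)·(-4)/[(1)·(-4)·(-5)] = 6/5
L_2(-1) = (2)·(1)·(-4)/[(5)·(4)·(-1)] = 2/5
L_3(-1) = (2)·(1)·(-3)/[(6)·(5)·(1)] = -1/5
Sum: (-127)·(-2/5) + (-39)·(6/5) + 13·(2/5) + 71·(-1/5) = -5

-5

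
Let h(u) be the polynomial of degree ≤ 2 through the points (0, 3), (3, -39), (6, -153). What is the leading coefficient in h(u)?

-4

The leading coefficient equals the top divided difference h[0,3,6].
h[0,3] = (-39 - 3) / (3 - 0) = -14
h[3,6] = (-153 - (-39)) / (6 - 3) = -38
h[0,3,6] = (-38 - (-14)) / (6 - 0) = -4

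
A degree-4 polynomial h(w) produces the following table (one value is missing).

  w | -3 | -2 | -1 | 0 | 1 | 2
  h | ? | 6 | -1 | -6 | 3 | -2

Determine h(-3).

The 5 known values determine h uniquely (degree ≤ 4).
L_0(-3) = (-2)·(-3)·(-4)·(-5)/[(-1)·(-2)·(-3)·(-4)] = 5
L_1(-3) = (-1)·(-3)·(-4)·(-5)/[(1)·(-1)·(-2)·(-3)] = -10
L_2(-3) = (-1)·(-2)·(-4)·(-5)/[(2)·(1)·(-1)·(-2)] = 10
L_3(-3) = (-1)·(-2)·(-3)·(-5)/[(3)·(2)·(1)·(-1)] = -5
L_4(-3) = (-1)·(-2)·(-3)·(-4)/[(4)·(3)·(2)·(1)] = 1
Sum: 6·(5) + (-1)·(-10) + (-6)·(10) + 3·(-5) + (-2)·(1) = -37

-37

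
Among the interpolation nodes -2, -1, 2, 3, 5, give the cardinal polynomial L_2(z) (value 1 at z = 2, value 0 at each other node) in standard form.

L_2(z) = (1/36)z^4 - (5/36)z^3 - (7/36)z^2 + (29/36)z + 5/6

L_2(z) = (z + 2)(z + 1)(z - 3)(z - 5) / [(4)·(3)·(-1)·(-3)]
       = (z^4 - 5z^3 - 7z^2 + 29z + 30) / (36)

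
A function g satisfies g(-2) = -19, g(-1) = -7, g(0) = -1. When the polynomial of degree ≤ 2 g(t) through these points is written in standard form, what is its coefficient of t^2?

L_0(t) = (t + 1)t / [2] = (1/2)t^2 + (1/2)t
L_1(t) = (t + 2)t / [-1] = -t^2 - 2t
L_2(t) = (t + 2)(t + 1) / [2] = (1/2)t^2 + (3/2)t + 1
g(t) = (-19)·L_0 + (-7)·L_1 + (-1)·L_2
Only the coefficient of t^2 is needed; take it from each L_i and combine:
(-19)·(1/2) + (-7)·(-1) + (-1)·(1/2) = -3

-3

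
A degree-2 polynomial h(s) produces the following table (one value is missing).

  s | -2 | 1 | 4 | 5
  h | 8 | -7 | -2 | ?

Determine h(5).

The 3 known values determine h uniquely (degree ≤ 2).
Evaluate each Lagrange basis at s = 5:
L_0(5) = (4)·(1)/[(-3)·(-6)] = 2/9
L_1(5) = (7)·(1)/[(3)·(-3)] = -7/9
L_2(5) = (7)·(4)/[(6)·(3)] = 14/9
Sum: 8·(2/9) + (-7)·(-7/9) + (-2)·(14/9) = 37/9

37/9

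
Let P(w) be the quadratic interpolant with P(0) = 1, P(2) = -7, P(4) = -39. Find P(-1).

Evaluate each Lagrange basis at w = -1:
L_0(-1) = (-3)·(-5)/[(-2)·(-4)] = 15/8
L_1(-1) = (-1)·(-5)/[(2)·(-2)] = -5/4
L_2(-1) = (-1)·(-3)/[(4)·(2)] = 3/8
Sum: 1·(15/8) + (-7)·(-5/4) + (-39)·(3/8) = -4

-4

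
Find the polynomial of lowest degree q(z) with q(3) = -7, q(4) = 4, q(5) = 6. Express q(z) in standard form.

Newton's divided differences:
q[3,4] = (4 - (-7)) / (4 - 3) = 11
q[4,5] = (6 - 4) / (5 - 4) = 2
q[3,4,5] = (2 - 11) / (5 - 3) = -9/2
q(z) = -7 + 11·(z - 3) + (-9/2)·(z - 3)(z - 4)
Expanding: q(z) = -(9/2)z^2 + (85/2)z - 94

q(z) = -(9/2)z^2 + (85/2)z - 94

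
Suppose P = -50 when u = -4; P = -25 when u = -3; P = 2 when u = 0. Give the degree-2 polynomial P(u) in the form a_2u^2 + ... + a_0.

Newton's divided differences:
P[-4,-3] = (-25 - (-50)) / (-3 - (-4)) = 25
P[-3,0] = (2 - (-25)) / (0 - (-3)) = 9
P[-4,-3,0] = (9 - 25) / (0 - (-4)) = -4
P(u) = -50 + 25·(u + 4) + (-4)·(u + 4)(u + 3)
Expanding: P(u) = -4u^2 - 3u + 2

P(u) = -4u^2 - 3u + 2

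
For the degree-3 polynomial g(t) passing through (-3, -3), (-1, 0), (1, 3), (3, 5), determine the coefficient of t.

Build the Lagrange basis polynomials:
L_0(t) = (t + 1)(t - 1)(t - 3) / [-48] = -(1/48)t^3 + (1/16)t^2 + (1/48)t - 1/16
L_1(t) = (t + 3)(t - 1)(t - 3) / [16] = (1/16)t^3 - (1/16)t^2 - (9/16)t + 9/16
L_2(t) = (t + 3)(t + 1)(t - 3) / [-16] = -(1/16)t^3 - (1/16)t^2 + (9/16)t + 9/16
L_3(t) = (t + 3)(t + 1)(t - 1) / [48] = (1/48)t^3 + (1/16)t^2 - (1/48)t - 1/16
g(t) = (-3)·L_0 + 0·L_1 + 3·L_2 + 5·L_3
Only the coefficient of t is needed; take it from each L_i and combine:
(-3)·(1/48) + 0·(-9/16) + 3·(9/16) + 5·(-1/48) = 73/48

73/48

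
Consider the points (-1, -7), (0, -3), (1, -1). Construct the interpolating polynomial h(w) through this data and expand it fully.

L_0(w) = w(w - 1) / [2] = (1/2)w^2 - (1/2)w
L_1(w) = (w + 1)(w - 1) / [-1] = -w^2 + 1
L_2(w) = (w + 1)w / [2] = (1/2)w^2 + (1/2)w
h(w) = (-7)·L_0 + (-3)·L_1 + (-1)·L_2
  (-7)·L_0(w) = -(7/2)w^2 + (7/2)w
  (-3)·L_1(w) = 3w^2 - 3
  (-1)·L_2(w) = -(1/2)w^2 - (1/2)w
Adding term by term: -w^2 + 3w - 3

h(w) = -w^2 + 3w - 3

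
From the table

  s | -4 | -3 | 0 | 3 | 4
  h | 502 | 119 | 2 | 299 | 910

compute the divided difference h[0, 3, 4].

128

h[0,3] = (299 - 2) / (3 - 0) = 99
h[3,4] = (910 - 299) / (4 - 3) = 611
h[0,3,4] = (611 - 99) / (4 - 0) = 128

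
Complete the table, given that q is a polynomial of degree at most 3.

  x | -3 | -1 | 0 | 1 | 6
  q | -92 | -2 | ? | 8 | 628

The 4 known values determine q uniquely (degree ≤ 3).
Evaluate each Lagrange basis at x = 0:
L_0(0) = (1)·(-1)·(-6)/[(-2)·(-4)·(-9)] = -1/12
L_1(0) = (3)·(-1)·(-6)/[(2)·(-2)·(-7)] = 9/14
L_2(0) = (3)·(1)·(-6)/[(4)·(2)·(-5)] = 9/20
L_3(0) = (3)·(1)·(-1)/[(9)·(7)·(5)] = -1/105
Sum: (-92)·(-1/12) + (-2)·(9/14) + 8·(9/20) + 628·(-1/105) = 4

4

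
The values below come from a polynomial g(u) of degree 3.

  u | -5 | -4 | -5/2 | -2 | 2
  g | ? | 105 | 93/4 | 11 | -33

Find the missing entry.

The 4 known values determine g uniquely (degree ≤ 3).
Evaluate each Lagrange basis at u = -5:
L_0(-5) = (-5/2)·(-3)·(-7)/[(-3/2)·(-2)·(-6)] = 35/12
L_1(-5) = (-1)·(-3)·(-7)/[(3/2)·(-1/2)·(-9/2)] = -56/9
L_2(-5) = (-1)·(-5/2)·(-7)/[(2)·(1/2)·(-4)] = 35/8
L_3(-5) = (-1)·(-5/2)·(-3)/[(6)·(9/2)·(4)] = -5/72
Sum: 105·(35/12) + 93/4·(-56/9) + 11·(35/8) + (-33)·(-5/72) = 212

212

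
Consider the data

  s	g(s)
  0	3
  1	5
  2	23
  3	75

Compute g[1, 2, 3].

17

g[1,2] = (23 - 5) / (2 - 1) = 18
g[2,3] = (75 - 23) / (3 - 2) = 52
g[1,2,3] = (52 - 18) / (3 - 1) = 17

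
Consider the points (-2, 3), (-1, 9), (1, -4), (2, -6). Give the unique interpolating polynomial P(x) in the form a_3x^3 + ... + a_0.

Build the Lagrange basis polynomials:
L_0(x) = (x + 1)(x - 1)(x - 2) / [-12] = -(1/12)x^3 + (1/6)x^2 + (1/12)x - 1/6
L_1(x) = (x + 2)(x - 1)(x - 2) / [6] = (1/6)x^3 - (1/6)x^2 - (2/3)x + 2/3
L_2(x) = (x + 2)(x + 1)(x - 2) / [-6] = -(1/6)x^3 - (1/6)x^2 + (2/3)x + 2/3
L_3(x) = (x + 2)(x + 1)(x - 1) / [12] = (1/12)x^3 + (1/6)x^2 - (1/12)x - 1/6
P(x) = 3·L_0 + 9·L_1 + (-4)·L_2 + (-6)·L_3
  3·L_0(x) = -(1/4)x^3 + (1/2)x^2 + (1/4)x - 1/2
  9·L_1(x) = (3/2)x^3 - (3/2)x^2 - 6x + 6
  (-4)·L_2(x) = (2/3)x^3 + (2/3)x^2 - (8/3)x - 8/3
  (-6)·L_3(x) = -(1/2)x^3 - x^2 + (1/2)x + 1
Adding term by term: (17/12)x^3 - (4/3)x^2 - (95/12)x + 23/6

P(x) = (17/12)x^3 - (4/3)x^2 - (95/12)x + 23/6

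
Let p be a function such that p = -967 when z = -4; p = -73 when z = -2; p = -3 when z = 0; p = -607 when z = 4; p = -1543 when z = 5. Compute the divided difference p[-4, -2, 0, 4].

p[-4,-2] = (-73 - (-967)) / (-2 - (-4)) = 447
p[-2,0] = (-3 - (-73)) / (0 - (-2)) = 35
p[0,4] = (-607 - (-3)) / (4 - 0) = -151
p[-4,-2,0] = (35 - 447) / (0 - (-4)) = -103
p[-2,0,4] = (-151 - 35) / (4 - (-2)) = -31
p[-4,-2,0,4] = (-31 - (-103)) / (4 - (-4)) = 9

9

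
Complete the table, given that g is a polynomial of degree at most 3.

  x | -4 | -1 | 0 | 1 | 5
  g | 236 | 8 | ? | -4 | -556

The 4 known values determine g uniquely (degree ≤ 3).
Evaluate each Lagrange basis at x = 0:
L_0(0) = (1)·(-1)·(-5)/[(-3)·(-5)·(-9)] = -1/27
L_1(0) = (4)·(-1)·(-5)/[(3)·(-2)·(-6)] = 5/9
L_2(0) = (4)·(1)·(-5)/[(5)·(2)·(-4)] = 1/2
L_3(0) = (4)·(1)·(-1)/[(9)·(6)·(4)] = -1/54
Sum: 236·(-1/27) + 8·(5/9) + (-4)·(1/2) + (-556)·(-1/54) = 4

4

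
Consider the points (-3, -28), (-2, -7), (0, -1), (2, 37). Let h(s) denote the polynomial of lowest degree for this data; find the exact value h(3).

98

Evaluate each Lagrange basis at s = 3:
L_0(3) = (5)·(3)·(1)/[(-1)·(-3)·(-5)] = -1
L_1(3) = (6)·(3)·(1)/[(1)·(-2)·(-4)] = 9/4
L_2(3) = (6)·(5)·(1)/[(3)·(2)·(-2)] = -5/2
L_3(3) = (6)·(5)·(3)/[(5)·(4)·(2)] = 9/4
Sum: (-28)·(-1) + (-7)·(9/4) + (-1)·(-5/2) + 37·(9/4) = 98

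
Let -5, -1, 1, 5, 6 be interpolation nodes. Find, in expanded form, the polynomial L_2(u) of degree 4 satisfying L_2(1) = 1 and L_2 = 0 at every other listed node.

L_2(u) = (1/240)u^4 - (1/48)u^3 - (31/240)u^2 + (25/48)u + 5/8

L_2(u) = (u + 5)(u + 1)(u - 5)(u - 6) / [(6)·(2)·(-4)·(-5)]
       = (u^4 - 5u^3 - 31u^2 + 125u + 150) / (240)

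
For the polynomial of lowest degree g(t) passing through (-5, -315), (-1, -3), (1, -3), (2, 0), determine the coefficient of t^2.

L_0(t) = (t + 1)(t - 1)(t - 2) / [-168] = -(1/168)t^3 + (1/84)t^2 + (1/168)t - 1/84
L_1(t) = (t + 5)(t - 1)(t - 2) / [24] = (1/24)t^3 + (1/12)t^2 - (13/24)t + 5/12
L_2(t) = (t + 5)(t + 1)(t - 2) / [-12] = -(1/12)t^3 - (1/3)t^2 + (7/12)t + 5/6
L_3(t) = (t + 5)(t + 1)(t - 1) / [21] = (1/21)t^3 + (5/21)t^2 - (1/21)t - 5/21
g(t) = (-315)·L_0 + (-3)·L_1 + (-3)·L_2 + 0·L_3
Only the coefficient of t^2 is needed; take it from each L_i and combine:
(-315)·(1/84) + (-3)·(1/12) + (-3)·(-1/3) + 0·(5/21) = -3

-3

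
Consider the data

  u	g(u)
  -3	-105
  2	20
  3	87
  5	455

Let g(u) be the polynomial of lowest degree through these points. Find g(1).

L_0(1) = (-1)·(-2)·(-4)/[(-5)·(-6)·(-8)] = 1/30
L_1(1) = (4)·(-2)·(-4)/[(5)·(-1)·(-3)] = 32/15
L_2(1) = (4)·(-1)·(-4)/[(6)·(1)·(-2)] = -4/3
L_3(1) = (4)·(-1)·(-2)/[(8)·(3)·(2)] = 1/6
Sum: (-105)·(1/30) + 20·(32/15) + 87·(-4/3) + 455·(1/6) = -1

-1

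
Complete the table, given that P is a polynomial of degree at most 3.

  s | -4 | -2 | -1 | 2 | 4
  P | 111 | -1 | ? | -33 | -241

-6

The 4 known values determine P uniquely (degree ≤ 3).
Evaluate each Lagrange basis at s = -1:
L_0(-1) = (1)·(-3)·(-5)/[(-2)·(-6)·(-8)] = -5/32
L_1(-1) = (3)·(-3)·(-5)/[(2)·(-4)·(-6)] = 15/16
L_2(-1) = (3)·(1)·(-5)/[(6)·(4)·(-2)] = 5/16
L_3(-1) = (3)·(1)·(-3)/[(8)·(6)·(2)] = -3/32
Sum: 111·(-5/32) + (-1)·(15/16) + (-33)·(5/16) + (-241)·(-3/32) = -6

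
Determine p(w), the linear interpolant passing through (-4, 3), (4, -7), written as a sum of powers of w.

p(w) = -(5/4)w - 2

L_0(w) = (w - 4) / [-8] = -(1/8)w + 1/2
L_1(w) = (w + 4) / [8] = (1/8)w + 1/2
p(w) = 3·L_0 + (-7)·L_1
  3·L_0(w) = -(3/8)w + 3/2
  (-7)·L_1(w) = -(7/8)w - 7/2
Adding term by term: -(5/4)w - 2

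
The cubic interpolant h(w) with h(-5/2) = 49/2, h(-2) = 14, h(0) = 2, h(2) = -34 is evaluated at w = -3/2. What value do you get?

L_0(-3/2) = (1/2)·(-3/2)·(-7/2)/[(-1/2)·(-5/2)·(-9/2)] = -7/15
L_1(-3/2) = (1)·(-3/2)·(-7/2)/[(1/2)·(-2)·(-4)] = 21/16
L_2(-3/2) = (1)·(1/2)·(-7/2)/[(5/2)·(2)·(-2)] = 7/40
L_3(-3/2) = (1)·(1/2)·(-3/2)/[(9/2)·(4)·(2)] = -1/48
Sum: 49/2·(-7/15) + 14·(21/16) + 2·(7/40) + (-34)·(-1/48) = 8

8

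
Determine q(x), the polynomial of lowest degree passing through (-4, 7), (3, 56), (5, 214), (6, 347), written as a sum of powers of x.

q(x) = x^3 + 4x^2 - 2x - 1

Newton's divided differences:
q[-4,3] = (56 - 7) / (3 - (-4)) = 7
q[3,5] = (214 - 56) / (5 - 3) = 79
q[5,6] = (347 - 214) / (6 - 5) = 133
q[-4,3,5] = (79 - 7) / (5 - (-4)) = 8
q[3,5,6] = (133 - 79) / (6 - 3) = 18
q[-4,3,5,6] = (18 - 8) / (6 - (-4)) = 1
q(x) = 7 + 7·(x + 4) + 8·(x + 4)(x - 3) + 1·(x + 4)(x - 3)(x - 5)
Expanding: q(x) = x^3 + 4x^2 - 2x - 1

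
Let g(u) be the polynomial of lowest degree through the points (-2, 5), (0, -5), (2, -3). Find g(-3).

Using Newton's divided-difference form:
g[-2,0] = (-5 - 5) / (0 - (-2)) = -5
g[0,2] = (-3 - (-5)) / (2 - 0) = 1
g[-2,0,2] = (1 - (-5)) / (2 - (-2)) = 3/2
g(-3) = 5 + (-5)·(-1) + (3/2)·(-1)·(-3) = 29/2

29/2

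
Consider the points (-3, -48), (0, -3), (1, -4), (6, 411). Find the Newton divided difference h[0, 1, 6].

h[0,1] = (-4 - (-3)) / (1 - 0) = -1
h[1,6] = (411 - (-4)) / (6 - 1) = 83
h[0,1,6] = (83 - (-1)) / (6 - 0) = 14

14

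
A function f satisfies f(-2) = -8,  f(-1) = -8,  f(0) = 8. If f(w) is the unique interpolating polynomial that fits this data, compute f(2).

L_0(2) = (3)·(2)/[(-1)·(-2)] = 3
L_1(2) = (4)·(2)/[(1)·(-1)] = -8
L_2(2) = (4)·(3)/[(2)·(1)] = 6
Sum: (-8)·(3) + (-8)·(-8) + 8·(6) = 88

88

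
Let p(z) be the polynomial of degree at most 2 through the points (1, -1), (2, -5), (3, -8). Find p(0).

4

Using Newton's divided-difference form:
p[1,2] = (-5 - (-1)) / (2 - 1) = -4
p[2,3] = (-8 - (-5)) / (3 - 2) = -3
p[1,2,3] = (-3 - (-4)) / (3 - 1) = 1/2
p(0) = -1 + (-4)·(-1) + (1/2)·(-1)·(-2) = 4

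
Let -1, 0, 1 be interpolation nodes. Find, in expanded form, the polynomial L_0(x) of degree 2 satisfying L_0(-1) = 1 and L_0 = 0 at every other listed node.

L_0(x) = x(x - 1) / [(-1)·(-2)]
       = (x^2 - x) / (2)

L_0(x) = (1/2)x^2 - (1/2)x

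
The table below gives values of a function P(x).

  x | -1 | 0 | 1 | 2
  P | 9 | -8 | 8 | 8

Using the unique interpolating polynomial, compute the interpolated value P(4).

-236

Evaluate each Lagrange basis at x = 4:
L_0(4) = (4)·(3)·(2)/[(-1)·(-2)·(-3)] = -4
L_1(4) = (5)·(3)·(2)/[(1)·(-1)·(-2)] = 15
L_2(4) = (5)·(4)·(2)/[(2)·(1)·(-1)] = -20
L_3(4) = (5)·(4)·(3)/[(3)·(2)·(1)] = 10
Sum: 9·(-4) + (-8)·(15) + 8·(-20) + 8·(10) = -236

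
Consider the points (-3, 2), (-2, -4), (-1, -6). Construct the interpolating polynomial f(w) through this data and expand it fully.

L_0(w) = (w + 2)(w + 1) / [2] = (1/2)w^2 + (3/2)w + 1
L_1(w) = (w + 3)(w + 1) / [-1] = -w^2 - 4w - 3
L_2(w) = (w + 3)(w + 2) / [2] = (1/2)w^2 + (5/2)w + 3
f(w) = 2·L_0 + (-4)·L_1 + (-6)·L_2
  2·L_0(w) = w^2 + 3w + 2
  (-4)·L_1(w) = 4w^2 + 16w + 12
  (-6)·L_2(w) = -3w^2 - 15w - 18
Adding term by term: 2w^2 + 4w - 4

f(w) = 2w^2 + 4w - 4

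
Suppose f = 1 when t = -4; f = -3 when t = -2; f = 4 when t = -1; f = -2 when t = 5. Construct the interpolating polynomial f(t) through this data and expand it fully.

f(t) = -(29/63)t^3 - (2/9)t^2 + (86/9)t + 839/63

Newton's divided differences:
f[-4,-2] = (-3 - 1) / (-2 - (-4)) = -2
f[-2,-1] = (4 - (-3)) / (-1 - (-2)) = 7
f[-1,5] = (-2 - 4) / (5 - (-1)) = -1
f[-4,-2,-1] = (7 - (-2)) / (-1 - (-4)) = 3
f[-2,-1,5] = (-1 - 7) / (5 - (-2)) = -8/7
f[-4,-2,-1,5] = (-8/7 - 3) / (5 - (-4)) = -29/63
f(t) = 1 + (-2)·(t + 4) + 3·(t + 4)(t + 2) + (-29/63)·(t + 4)(t + 2)(t + 1)
Expanding: f(t) = -(29/63)t^3 - (2/9)t^2 + (86/9)t + 839/63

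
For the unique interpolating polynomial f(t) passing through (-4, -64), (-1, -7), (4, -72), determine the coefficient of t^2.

-4

The leading coefficient equals the top divided difference f[-4,-1,4].
f[-4,-1] = (-7 - (-64)) / (-1 - (-4)) = 19
f[-1,4] = (-72 - (-7)) / (4 - (-1)) = -13
f[-4,-1,4] = (-13 - 19) / (4 - (-4)) = -4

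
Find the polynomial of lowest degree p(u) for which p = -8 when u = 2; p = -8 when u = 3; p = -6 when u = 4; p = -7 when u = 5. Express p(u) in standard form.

Build the Lagrange basis polynomials:
L_0(u) = (u - 3)(u - 4)(u - 5) / [-6] = -(1/6)u^3 + 2u^2 - (47/6)u + 10
L_1(u) = (u - 2)(u - 4)(u - 5) / [2] = (1/2)u^3 - (11/2)u^2 + 19u - 20
L_2(u) = (u - 2)(u - 3)(u - 5) / [-2] = -(1/2)u^3 + 5u^2 - (31/2)u + 15
L_3(u) = (u - 2)(u - 3)(u - 4) / [6] = (1/6)u^3 - (3/2)u^2 + (13/3)u - 4
p(u) = (-8)·L_0 + (-8)·L_1 + (-6)·L_2 + (-7)·L_3
  (-8)·L_0(u) = (4/3)u^3 - 16u^2 + (188/3)u - 80
  (-8)·L_1(u) = -4u^3 + 44u^2 - 152u + 160
  (-6)·L_2(u) = 3u^3 - 30u^2 + 93u - 90
  (-7)·L_3(u) = -(7/6)u^3 + (21/2)u^2 - (91/3)u + 28
Adding term by term: -(5/6)u^3 + (17/2)u^2 - (80/3)u + 18

p(u) = -(5/6)u^3 + (17/2)u^2 - (80/3)u + 18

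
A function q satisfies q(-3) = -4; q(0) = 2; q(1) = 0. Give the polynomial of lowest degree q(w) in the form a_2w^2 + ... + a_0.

q(w) = -w^2 - w + 2

L_0(w) = w(w - 1) / [12] = (1/12)w^2 - (1/12)w
L_1(w) = (w + 3)(w - 1) / [-3] = -(1/3)w^2 - (2/3)w + 1
L_2(w) = (w + 3)w / [4] = (1/4)w^2 + (3/4)w
q(w) = (-4)·L_0 + 2·L_1 + 0·L_2
  (-4)·L_0(w) = -(1/3)w^2 + (1/3)w
  2·L_1(w) = -(2/3)w^2 - (4/3)w + 2
  0·L_2(w) = 0
Adding term by term: -w^2 - w + 2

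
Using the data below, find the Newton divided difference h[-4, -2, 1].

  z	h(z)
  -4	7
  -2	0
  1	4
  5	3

h[-4,-2] = (0 - 7) / (-2 - (-4)) = -7/2
h[-2,1] = (4 - 0) / (1 - (-2)) = 4/3
h[-4,-2,1] = (4/3 - (-7/2)) / (1 - (-4)) = 29/30

29/30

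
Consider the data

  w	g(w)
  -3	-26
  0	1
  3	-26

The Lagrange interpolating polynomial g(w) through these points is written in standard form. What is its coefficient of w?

0

Build the Lagrange basis polynomials:
L_0(w) = w(w - 3) / [18] = (1/18)w^2 - (1/6)w
L_1(w) = (w + 3)(w - 3) / [-9] = -(1/9)w^2 + 1
L_2(w) = (w + 3)w / [18] = (1/18)w^2 + (1/6)w
g(w) = (-26)·L_0 + 1·L_1 + (-26)·L_2
Only the coefficient of w is needed; take it from each L_i and combine:
(-26)·(-1/6) + 1·(0) + (-26)·(1/6) = 0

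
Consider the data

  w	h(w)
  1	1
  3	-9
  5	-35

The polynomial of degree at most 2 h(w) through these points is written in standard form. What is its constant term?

0

Build the Lagrange basis polynomials:
L_0(w) = (w - 3)(w - 5) / [8] = (1/8)w^2 - w + 15/8
L_1(w) = (w - 1)(w - 5) / [-4] = -(1/4)w^2 + (3/2)w - 5/4
L_2(w) = (w - 1)(w - 3) / [8] = (1/8)w^2 - (1/2)w + 3/8
h(w) = 1·L_0 + (-9)·L_1 + (-35)·L_2
Only the constant term is needed; take it from each L_i and combine:
1·(15/8) + (-9)·(-5/4) + (-35)·(3/8) = 0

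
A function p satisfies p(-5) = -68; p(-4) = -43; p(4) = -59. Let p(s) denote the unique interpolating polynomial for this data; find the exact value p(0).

L_0(0) = (4)·(-4)/[(-1)·(-9)] = -16/9
L_1(0) = (5)·(-4)/[(1)·(-8)] = 5/2
L_2(0) = (5)·(4)/[(9)·(8)] = 5/18
Sum: (-68)·(-16/9) + (-43)·(5/2) + (-59)·(5/18) = -3

-3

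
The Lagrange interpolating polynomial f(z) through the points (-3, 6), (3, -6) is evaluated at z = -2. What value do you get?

Evaluate each Lagrange basis at z = -2:
L_0(-2) = (-5)/[(-6)] = 5/6
L_1(-2) = (1)/[(6)] = 1/6
Sum: 6·(5/6) + (-6)·(1/6) = 4

4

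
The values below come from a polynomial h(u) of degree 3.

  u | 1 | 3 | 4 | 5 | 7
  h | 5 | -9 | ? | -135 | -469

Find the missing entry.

The 4 known values determine h uniquely (degree ≤ 3).
Evaluate each Lagrange basis at u = 4:
L_0(4) = (1)·(-1)·(-3)/[(-2)·(-4)·(-6)] = -1/16
L_1(4) = (3)·(-1)·(-3)/[(2)·(-2)·(-4)] = 9/16
L_2(4) = (3)·(1)·(-3)/[(4)·(2)·(-2)] = 9/16
L_3(4) = (3)·(1)·(-1)/[(6)·(4)·(2)] = -1/16
Sum: 5·(-1/16) + (-9)·(9/16) + (-135)·(9/16) + (-469)·(-1/16) = -52

-52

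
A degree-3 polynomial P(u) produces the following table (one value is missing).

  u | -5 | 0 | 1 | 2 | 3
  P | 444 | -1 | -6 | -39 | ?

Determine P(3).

The 4 known values determine P uniquely (degree ≤ 3).
Evaluate each Lagrange basis at u = 3:
L_0(3) = (3)·(2)·(1)/[(-5)·(-6)·(-7)] = -1/35
L_1(3) = (8)·(2)·(1)/[(5)·(-1)·(-2)] = 8/5
L_2(3) = (8)·(3)·(1)/[(6)·(1)·(-1)] = -4
L_3(3) = (8)·(3)·(2)/[(7)·(2)·(1)] = 24/7
Sum: 444·(-1/35) + (-1)·(8/5) + (-6)·(-4) + (-39)·(24/7) = -124

-124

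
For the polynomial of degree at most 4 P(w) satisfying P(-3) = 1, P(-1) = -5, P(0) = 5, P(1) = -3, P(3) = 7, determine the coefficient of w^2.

-91/9

Build the Lagrange basis polynomials:
L_0(w) = (w + 1)w(w - 1)(w - 3) / [144] = (1/144)w^4 - (1/48)w^3 - (1/144)w^2 + (1/48)w
L_1(w) = (w + 3)w(w - 1)(w - 3) / [-16] = -(1/16)w^4 + (1/16)w^3 + (9/16)w^2 - (9/16)w
L_2(w) = (w + 3)(w + 1)(w - 1)(w - 3) / [9] = (1/9)w^4 - (10/9)w^2 + 1
L_3(w) = (w + 3)(w + 1)w(w - 3) / [-16] = -(1/16)w^4 - (1/16)w^3 + (9/16)w^2 + (9/16)w
L_4(w) = (w + 3)(w + 1)w(w - 1) / [144] = (1/144)w^4 + (1/48)w^3 - (1/144)w^2 - (1/48)w
P(w) = 1·L_0 + (-5)·L_1 + 5·L_2 + (-3)·L_3 + 7·L_4
Only the coefficient of w^2 is needed; take it from each L_i and combine:
1·(-1/144) + (-5)·(9/16) + 5·(-10/9) + (-3)·(9/16) + 7·(-1/144) = -91/9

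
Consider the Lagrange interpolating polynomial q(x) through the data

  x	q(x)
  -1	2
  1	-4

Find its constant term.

-1

L_0(x) = (x - 1) / [-2] = -(1/2)x + 1/2
L_1(x) = (x + 1) / [2] = (1/2)x + 1/2
q(x) = 2·L_0 + (-4)·L_1
Only the constant term is needed; take it from each L_i and combine:
2·(1/2) + (-4)·(1/2) = -1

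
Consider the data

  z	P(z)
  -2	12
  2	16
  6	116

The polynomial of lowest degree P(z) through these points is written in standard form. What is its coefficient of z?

Build the Lagrange basis polynomials:
L_0(z) = (z - 2)(z - 6) / [32] = (1/32)z^2 - (1/4)z + 3/8
L_1(z) = (z + 2)(z - 6) / [-16] = -(1/16)z^2 + (1/4)z + 3/4
L_2(z) = (z + 2)(z - 2) / [32] = (1/32)z^2 - 1/8
P(z) = 12·L_0 + 16·L_1 + 116·L_2
Only the coefficient of z is needed; take it from each L_i and combine:
12·(-1/4) + 16·(1/4) + 116·(0) = 1

1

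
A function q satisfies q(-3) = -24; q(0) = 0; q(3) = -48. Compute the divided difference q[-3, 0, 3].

-4

q[-3,0] = (0 - (-24)) / (0 - (-3)) = 8
q[0,3] = (-48 - 0) / (3 - 0) = -16
q[-3,0,3] = (-16 - 8) / (3 - (-3)) = -4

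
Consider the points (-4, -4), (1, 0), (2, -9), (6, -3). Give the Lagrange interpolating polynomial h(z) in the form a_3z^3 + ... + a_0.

L_0(z) = (z - 1)(z - 2)(z - 6) / [-300] = -(1/300)z^3 + (3/100)z^2 - (1/15)z + 1/25
L_1(z) = (z + 4)(z - 2)(z - 6) / [25] = (1/25)z^3 - (4/25)z^2 - (4/5)z + 48/25
L_2(z) = (z + 4)(z - 1)(z - 6) / [-24] = -(1/24)z^3 + (1/8)z^2 + (11/12)z - 1
L_3(z) = (z + 4)(z - 1)(z - 2) / [200] = (1/200)z^3 + (1/200)z^2 - (1/20)z + 1/25
h(z) = (-4)·L_0 + 0·L_1 + (-9)·L_2 + (-3)·L_3
  (-4)·L_0(z) = (1/75)z^3 - (3/25)z^2 + (4/15)z - 4/25
  0·L_1(z) = 0
  (-9)·L_2(z) = (3/8)z^3 - (9/8)z^2 - (33/4)z + 9
  (-3)·L_3(z) = -(3/200)z^3 - (3/200)z^2 + (3/20)z - 3/25
Adding term by term: (28/75)z^3 - (63/50)z^2 - (47/6)z + 218/25

h(z) = (28/75)z^3 - (63/50)z^2 - (47/6)z + 218/25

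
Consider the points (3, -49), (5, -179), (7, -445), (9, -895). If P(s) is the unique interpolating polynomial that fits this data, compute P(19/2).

-8335/8

L_0(19/2) = (9/2)·(5/2)·(1/2)/[(-2)·(-4)·(-6)] = -15/128
L_1(19/2) = (13/2)·(5/2)·(1/2)/[(2)·(-2)·(-4)] = 65/128
L_2(19/2) = (13/2)·(9/2)·(1/2)/[(4)·(2)·(-2)] = -117/128
L_3(19/2) = (13/2)·(9/2)·(5/2)/[(6)·(4)·(2)] = 195/128
Sum: (-49)·(-15/128) + (-179)·(65/128) + (-445)·(-117/128) + (-895)·(195/128) = -8335/8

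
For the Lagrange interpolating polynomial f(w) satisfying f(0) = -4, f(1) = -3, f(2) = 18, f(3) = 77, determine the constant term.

-4

Build the Lagrange basis polynomials:
L_0(w) = (w - 1)(w - 2)(w - 3) / [-6] = -(1/6)w^3 + w^2 - (11/6)w + 1
L_1(w) = w(w - 2)(w - 3) / [2] = (1/2)w^3 - (5/2)w^2 + 3w
L_2(w) = w(w - 1)(w - 3) / [-2] = -(1/2)w^3 + 2w^2 - (3/2)w
L_3(w) = w(w - 1)(w - 2) / [6] = (1/6)w^3 - (1/2)w^2 + (1/3)w
f(w) = (-4)·L_0 + (-3)·L_1 + 18·L_2 + 77·L_3
Only the constant term is needed; take it from each L_i and combine:
(-4)·(1) + (-3)·(0) + 18·(0) + 77·(0) = -4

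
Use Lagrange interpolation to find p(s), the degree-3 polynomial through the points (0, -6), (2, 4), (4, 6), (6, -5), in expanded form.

p(s) = -(5/48)s^3 - (3/8)s^2 + (37/6)s - 6

Build the Lagrange basis polynomials:
L_0(s) = (s - 2)(s - 4)(s - 6) / [-48] = -(1/48)s^3 + (1/4)s^2 - (11/12)s + 1
L_1(s) = s(s - 4)(s - 6) / [16] = (1/16)s^3 - (5/8)s^2 + (3/2)s
L_2(s) = s(s - 2)(s - 6) / [-16] = -(1/16)s^3 + (1/2)s^2 - (3/4)s
L_3(s) = s(s - 2)(s - 4) / [48] = (1/48)s^3 - (1/8)s^2 + (1/6)s
p(s) = (-6)·L_0 + 4·L_1 + 6·L_2 + (-5)·L_3
  (-6)·L_0(s) = (1/8)s^3 - (3/2)s^2 + (11/2)s - 6
  4·L_1(s) = (1/4)s^3 - (5/2)s^2 + 6s
  6·L_2(s) = -(3/8)s^3 + 3s^2 - (9/2)s
  (-5)·L_3(s) = -(5/48)s^3 + (5/8)s^2 - (5/6)s
Adding term by term: -(5/48)s^3 - (3/8)s^2 + (37/6)s - 6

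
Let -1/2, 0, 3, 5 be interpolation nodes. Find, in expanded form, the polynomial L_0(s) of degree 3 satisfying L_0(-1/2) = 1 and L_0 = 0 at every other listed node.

L_0(s) = -(8/77)s^3 + (64/77)s^2 - (120/77)s

L_0(s) = s(s - 3)(s - 5) / [(-1/2)·(-7/2)·(-11/2)]
       = (s^3 - 8s^2 + 15s) / (-77/8)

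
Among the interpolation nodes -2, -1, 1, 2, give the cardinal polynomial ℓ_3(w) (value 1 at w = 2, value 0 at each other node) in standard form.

ℓ_3(w) = (w + 2)(w + 1)(w - 1) / [(4)·(3)·(1)]
       = (w^3 + 2w^2 - w - 2) / (12)

ℓ_3(w) = (1/12)w^3 + (1/6)w^2 - (1/12)w - 1/6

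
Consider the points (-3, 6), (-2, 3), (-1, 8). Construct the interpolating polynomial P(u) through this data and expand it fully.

P(u) = 4u^2 + 17u + 21

Build the Lagrange basis polynomials:
L_0(u) = (u + 2)(u + 1) / [2] = (1/2)u^2 + (3/2)u + 1
L_1(u) = (u + 3)(u + 1) / [-1] = -u^2 - 4u - 3
L_2(u) = (u + 3)(u + 2) / [2] = (1/2)u^2 + (5/2)u + 3
P(u) = 6·L_0 + 3·L_1 + 8·L_2
  6·L_0(u) = 3u^2 + 9u + 6
  3·L_1(u) = -3u^2 - 12u - 9
  8·L_2(u) = 4u^2 + 20u + 24
Adding term by term: 4u^2 + 17u + 21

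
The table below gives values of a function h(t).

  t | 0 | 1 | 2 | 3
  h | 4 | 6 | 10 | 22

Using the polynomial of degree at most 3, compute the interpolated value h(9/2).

Using Newton's divided-difference form:
h[0,1] = (6 - 4) / (1 - 0) = 2
h[1,2] = (10 - 6) / (2 - 1) = 4
h[2,3] = (22 - 10) / (3 - 2) = 12
h[0,1,2] = (4 - 2) / (2 - 0) = 1
h[1,2,3] = (12 - 4) / (3 - 1) = 4
h[0,1,2,3] = (4 - 1) / (3 - 0) = 1
h(9/2) = 4 + 2·(9/2) + 1·(9/2)·(7/2) + 1·(9/2)·(7/2)·(5/2) = 545/8

545/8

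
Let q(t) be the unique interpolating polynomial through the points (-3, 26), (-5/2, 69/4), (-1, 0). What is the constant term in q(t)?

-4

L_0(t) = (t + 5/2)(t + 1) / [1] = t^2 + (7/2)t + 5/2
L_1(t) = (t + 3)(t + 1) / [-3/4] = -(4/3)t^2 - (16/3)t - 4
L_2(t) = (t + 3)(t + 5/2) / [3] = (1/3)t^2 + (11/6)t + 5/2
q(t) = 26·L_0 + (69/4)·L_1 + 0·L_2
Only the constant term is needed; take it from each L_i and combine:
26·(5/2) + (69/4)·(-4) + 0·(5/2) = -4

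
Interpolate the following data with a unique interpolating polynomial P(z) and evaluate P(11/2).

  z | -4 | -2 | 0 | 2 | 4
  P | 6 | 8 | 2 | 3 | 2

L_0(11/2) = (15/2)·(11/2)·(7/2)·(3/2)/[(-2)·(-4)·(-6)·(-8)] = 1155/2048
L_1(11/2) = (19/2)·(11/2)·(7/2)·(3/2)/[(2)·(-2)·(-4)·(-6)] = -1463/512
L_2(11/2) = (19/2)·(15/2)·(7/2)·(3/2)/[(4)·(2)·(-2)·(-4)] = 5985/1024
L_3(11/2) = (19/2)·(15/2)·(11/2)·(3/2)/[(6)·(4)·(2)·(-2)] = -3135/512
L_4(11/2) = (19/2)·(15/2)·(11/2)·(7/2)/[(8)·(6)·(4)·(2)] = 7315/2048
Sum: 6·(1155/2048) + 8·(-1463/512) + 2·(5985/1024) + 3·(-3135/512) + 2·(7315/2048) = -4867/256

-4867/256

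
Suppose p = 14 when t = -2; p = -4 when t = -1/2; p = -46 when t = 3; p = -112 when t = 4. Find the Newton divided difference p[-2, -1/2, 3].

p[-2,-1/2] = (-4 - 14) / (-1/2 - (-2)) = -12
p[-1/2,3] = (-46 - (-4)) / (3 - (-1/2)) = -12
p[-2,-1/2,3] = (-12 - (-12)) / (3 - (-2)) = 0

0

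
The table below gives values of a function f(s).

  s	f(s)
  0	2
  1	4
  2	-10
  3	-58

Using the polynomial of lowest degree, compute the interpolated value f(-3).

80

Using Newton's divided-difference form:
f[0,1] = (4 - 2) / (1 - 0) = 2
f[1,2] = (-10 - 4) / (2 - 1) = -14
f[2,3] = (-58 - (-10)) / (3 - 2) = -48
f[0,1,2] = (-14 - 2) / (2 - 0) = -8
f[1,2,3] = (-48 - (-14)) / (3 - 1) = -17
f[0,1,2,3] = (-17 - (-8)) / (3 - 0) = -3
f(-3) = 2 + 2·(-3) + (-8)·(-3)·(-4) + (-3)·(-3)·(-4)·(-5) = 80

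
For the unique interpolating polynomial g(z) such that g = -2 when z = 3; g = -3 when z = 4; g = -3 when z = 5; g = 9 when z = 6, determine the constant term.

-103

L_0(z) = (z - 4)(z - 5)(z - 6) / [-6] = -(1/6)z^3 + (5/2)z^2 - (37/3)z + 20
L_1(z) = (z - 3)(z - 5)(z - 6) / [2] = (1/2)z^3 - 7z^2 + (63/2)z - 45
L_2(z) = (z - 3)(z - 4)(z - 6) / [-2] = -(1/2)z^3 + (13/2)z^2 - 27z + 36
L_3(z) = (z - 3)(z - 4)(z - 5) / [6] = (1/6)z^3 - 2z^2 + (47/6)z - 10
g(z) = (-2)·L_0 + (-3)·L_1 + (-3)·L_2 + 9·L_3
Only the constant term is needed; take it from each L_i and combine:
(-2)·(20) + (-3)·(-45) + (-3)·(36) + 9·(-10) = -103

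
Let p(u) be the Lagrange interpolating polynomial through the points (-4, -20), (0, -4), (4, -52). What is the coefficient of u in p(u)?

L_0(u) = u(u - 4) / [32] = (1/32)u^2 - (1/8)u
L_1(u) = (u + 4)(u - 4) / [-16] = -(1/16)u^2 + 1
L_2(u) = (u + 4)u / [32] = (1/32)u^2 + (1/8)u
p(u) = (-20)·L_0 + (-4)·L_1 + (-52)·L_2
Only the coefficient of u is needed; take it from each L_i and combine:
(-20)·(-1/8) + (-4)·(0) + (-52)·(1/8) = -4

-4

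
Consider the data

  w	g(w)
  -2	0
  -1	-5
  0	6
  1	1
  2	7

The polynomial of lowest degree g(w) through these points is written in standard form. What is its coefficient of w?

41/12

L_0(w) = (w + 1)w(w - 1)(w - 2) / [24] = (1/24)w^4 - (1/12)w^3 - (1/24)w^2 + (1/12)w
L_1(w) = (w + 2)w(w - 1)(w - 2) / [-6] = -(1/6)w^4 + (1/6)w^3 + (2/3)w^2 - (2/3)w
L_2(w) = (w + 2)(w + 1)(w - 1)(w - 2) / [4] = (1/4)w^4 - (5/4)w^2 + 1
L_3(w) = (w + 2)(w + 1)w(w - 2) / [-6] = -(1/6)w^4 - (1/6)w^3 + (2/3)w^2 + (2/3)w
L_4(w) = (w + 2)(w + 1)w(w - 1) / [24] = (1/24)w^4 + (1/12)w^3 - (1/24)w^2 - (1/12)w
g(w) = 0·L_0 + (-5)·L_1 + 6·L_2 + 1·L_3 + 7·L_4
Only the coefficient of w is needed; take it from each L_i and combine:
0·(1/12) + (-5)·(-2/3) + 6·(0) + 1·(2/3) + 7·(-1/12) = 41/12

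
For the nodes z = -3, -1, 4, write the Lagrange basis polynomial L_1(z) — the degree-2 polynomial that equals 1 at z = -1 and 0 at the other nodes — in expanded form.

L_1(z) = -(1/10)z^2 + (1/10)z + 6/5

L_1(z) = (z + 3)(z - 4) / [(2)·(-5)]
       = (z^2 - z - 12) / (-10)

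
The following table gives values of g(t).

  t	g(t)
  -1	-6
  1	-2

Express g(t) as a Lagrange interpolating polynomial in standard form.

g(t) = 2t - 4

Build the Lagrange basis polynomials:
L_0(t) = (t - 1) / [-2] = -(1/2)t + 1/2
L_1(t) = (t + 1) / [2] = (1/2)t + 1/2
g(t) = (-6)·L_0 + (-2)·L_1
  (-6)·L_0(t) = 3t - 3
  (-2)·L_1(t) = -t - 1
Adding term by term: 2t - 4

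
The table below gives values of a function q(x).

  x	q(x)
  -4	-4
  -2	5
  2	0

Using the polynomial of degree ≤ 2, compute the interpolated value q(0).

L_0(0) = (2)·(-2)/[(-2)·(-6)] = -1/3
L_1(0) = (4)·(-2)/[(2)·(-4)] = 1
L_2(0) = (4)·(2)/[(6)·(4)] = 1/3
Sum: (-4)·(-1/3) + 5·(1) + 0 = 19/3

19/3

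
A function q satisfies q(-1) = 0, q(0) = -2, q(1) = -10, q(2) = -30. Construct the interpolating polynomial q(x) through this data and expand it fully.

Build the Lagrange basis polynomials:
L_0(x) = x(x - 1)(x - 2) / [-6] = -(1/6)x^3 + (1/2)x^2 - (1/3)x
L_1(x) = (x + 1)(x - 1)(x - 2) / [2] = (1/2)x^3 - x^2 - (1/2)x + 1
L_2(x) = (x + 1)x(x - 2) / [-2] = -(1/2)x^3 + (1/2)x^2 + x
L_3(x) = (x + 1)x(x - 1) / [6] = (1/6)x^3 - (1/6)x
q(x) = 0·L_0 + (-2)·L_1 + (-10)·L_2 + (-30)·L_3
  0·L_0(x) = 0
  (-2)·L_1(x) = -x^3 + 2x^2 + x - 2
  (-10)·L_2(x) = 5x^3 - 5x^2 - 10x
  (-30)·L_3(x) = -5x^3 + 5x
Adding term by term: -x^3 - 3x^2 - 4x - 2

q(x) = -x^3 - 3x^2 - 4x - 2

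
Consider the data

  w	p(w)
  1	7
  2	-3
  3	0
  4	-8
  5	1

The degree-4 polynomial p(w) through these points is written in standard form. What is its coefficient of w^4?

13/6

L_0(w) = (w - 2)(w - 3)(w - 4)(w - 5) / [24] = (1/24)w^4 - (7/12)w^3 + (71/24)w^2 - (77/12)w + 5
L_1(w) = (w - 1)(w - 3)(w - 4)(w - 5) / [-6] = -(1/6)w^4 + (13/6)w^3 - (59/6)w^2 + (107/6)w - 10
L_2(w) = (w - 1)(w - 2)(w - 4)(w - 5) / [4] = (1/4)w^4 - 3w^3 + (49/4)w^2 - (39/2)w + 10
L_3(w) = (w - 1)(w - 2)(w - 3)(w - 5) / [-6] = -(1/6)w^4 + (11/6)w^3 - (41/6)w^2 + (61/6)w - 5
L_4(w) = (w - 1)(w - 2)(w - 3)(w - 4) / [24] = (1/24)w^4 - (5/12)w^3 + (35/24)w^2 - (25/12)w + 1
p(w) = 7·L_0 + (-3)·L_1 + 0·L_2 + (-8)·L_3 + 1·L_4
Only the coefficient of w^4 is needed; take it from each L_i and combine:
7·(1/24) + (-3)·(-1/6) + 0·(1/4) + (-8)·(-1/6) + 1·(1/24) = 13/6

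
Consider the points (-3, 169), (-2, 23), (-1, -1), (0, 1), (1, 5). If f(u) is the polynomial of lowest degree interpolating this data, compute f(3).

L_0(3) = (5)·(4)·(3)·(2)/[(-1)·(-2)·(-3)·(-4)] = 5
L_1(3) = (6)·(4)·(3)·(2)/[(1)·(-1)·(-2)·(-3)] = -24
L_2(3) = (6)·(5)·(3)·(2)/[(2)·(1)·(-1)·(-2)] = 45
L_3(3) = (6)·(5)·(4)·(2)/[(3)·(2)·(1)·(-1)] = -40
L_4(3) = (6)·(5)·(4)·(3)/[(4)·(3)·(2)·(1)] = 15
Sum: 169·(5) + 23·(-24) + (-1)·(45) + 1·(-40) + 5·(15) = 283

283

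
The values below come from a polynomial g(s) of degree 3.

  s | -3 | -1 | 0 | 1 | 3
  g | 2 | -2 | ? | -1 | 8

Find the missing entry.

-37/16

The 4 known values determine g uniquely (degree ≤ 3).
Evaluate each Lagrange basis at s = 0:
L_0(0) = (1)·(-1)·(-3)/[(-2)·(-4)·(-6)] = -1/16
L_1(0) = (3)·(-1)·(-3)/[(2)·(-2)·(-4)] = 9/16
L_2(0) = (3)·(1)·(-3)/[(4)·(2)·(-2)] = 9/16
L_3(0) = (3)·(1)·(-1)/[(6)·(4)·(2)] = -1/16
Sum: 2·(-1/16) + (-2)·(9/16) + (-1)·(9/16) + 8·(-1/16) = -37/16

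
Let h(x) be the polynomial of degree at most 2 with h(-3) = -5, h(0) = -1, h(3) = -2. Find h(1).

Evaluate each Lagrange basis at x = 1:
L_0(1) = (1)·(-2)/[(-3)·(-6)] = -1/9
L_1(1) = (4)·(-2)/[(3)·(-3)] = 8/9
L_2(1) = (4)·(1)/[(6)·(3)] = 2/9
Sum: (-5)·(-1/9) + (-1)·(8/9) + (-2)·(2/9) = -7/9

-7/9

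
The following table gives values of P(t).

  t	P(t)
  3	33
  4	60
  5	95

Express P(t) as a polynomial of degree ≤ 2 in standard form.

P(t) = 4t^2 - t

L_0(t) = (t - 4)(t - 5) / [2] = (1/2)t^2 - (9/2)t + 10
L_1(t) = (t - 3)(t - 5) / [-1] = -t^2 + 8t - 15
L_2(t) = (t - 3)(t - 4) / [2] = (1/2)t^2 - (7/2)t + 6
P(t) = 33·L_0 + 60·L_1 + 95·L_2
  33·L_0(t) = (33/2)t^2 - (297/2)t + 330
  60·L_1(t) = -60t^2 + 480t - 900
  95·L_2(t) = (95/2)t^2 - (665/2)t + 570
Adding term by term: 4t^2 - t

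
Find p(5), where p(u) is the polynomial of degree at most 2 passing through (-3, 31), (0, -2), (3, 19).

L_0(5) = (5)·(2)/[(-3)·(-6)] = 5/9
L_1(5) = (8)·(2)/[(3)·(-3)] = -16/9
L_2(5) = (8)·(5)/[(6)·(3)] = 20/9
Sum: 31·(5/9) + (-2)·(-16/9) + 19·(20/9) = 63

63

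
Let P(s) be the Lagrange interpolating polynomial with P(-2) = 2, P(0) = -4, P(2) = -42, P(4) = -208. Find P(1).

-13

L_0(1) = (1)·(-1)·(-3)/[(-2)·(-4)·(-6)] = -1/16
L_1(1) = (3)·(-1)·(-3)/[(2)·(-2)·(-4)] = 9/16
L_2(1) = (3)·(1)·(-3)/[(4)·(2)·(-2)] = 9/16
L_3(1) = (3)·(1)·(-1)/[(6)·(4)·(2)] = -1/16
Sum: 2·(-1/16) + (-4)·(9/16) + (-42)·(9/16) + (-208)·(-1/16) = -13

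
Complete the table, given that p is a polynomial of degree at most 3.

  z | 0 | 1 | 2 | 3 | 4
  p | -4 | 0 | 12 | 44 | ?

108

The 4 known values determine p uniquely (degree ≤ 3).
L_0(4) = (3)·(2)·(1)/[(-1)·(-2)·(-3)] = -1
L_1(4) = (4)·(2)·(1)/[(1)·(-1)·(-2)] = 4
L_2(4) = (4)·(3)·(1)/[(2)·(1)·(-1)] = -6
L_3(4) = (4)·(3)·(2)/[(3)·(2)·(1)] = 4
Sum: (-4)·(-1) + 0 + 12·(-6) + 44·(4) = 108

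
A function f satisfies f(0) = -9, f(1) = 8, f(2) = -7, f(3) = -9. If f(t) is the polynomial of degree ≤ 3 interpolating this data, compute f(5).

206

Evaluate each Lagrange basis at t = 5:
L_0(5) = (4)·(3)·(2)/[(-1)·(-2)·(-3)] = -4
L_1(5) = (5)·(3)·(2)/[(1)·(-1)·(-2)] = 15
L_2(5) = (5)·(4)·(2)/[(2)·(1)·(-1)] = -20
L_3(5) = (5)·(4)·(3)/[(3)·(2)·(1)] = 10
Sum: (-9)·(-4) + 8·(15) + (-7)·(-20) + (-9)·(10) = 206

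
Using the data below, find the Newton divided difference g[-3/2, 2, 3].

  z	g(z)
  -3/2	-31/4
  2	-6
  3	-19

g[-3/2,2] = (-6 - (-31/4)) / (2 - (-3/2)) = 1/2
g[2,3] = (-19 - (-6)) / (3 - 2) = -13
g[-3/2,2,3] = (-13 - 1/2) / (3 - (-3/2)) = -3

-3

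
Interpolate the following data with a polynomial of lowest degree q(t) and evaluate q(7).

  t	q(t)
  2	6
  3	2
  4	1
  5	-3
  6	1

Evaluate each Lagrange basis at t = 7:
L_0(7) = (4)·(3)·(2)·(1)/[(-1)·(-2)·(-3)·(-4)] = 1
L_1(7) = (5)·(3)·(2)·(1)/[(1)·(-1)·(-2)·(-3)] = -5
L_2(7) = (5)·(4)·(2)·(1)/[(2)·(1)·(-1)·(-2)] = 10
L_3(7) = (5)·(4)·(3)·(1)/[(3)·(2)·(1)·(-1)] = -10
L_4(7) = (5)·(4)·(3)·(2)/[(4)·(3)·(2)·(1)] = 5
Sum: 6·(1) + 2·(-5) + 1·(10) + (-3)·(-10) + 1·(5) = 41

41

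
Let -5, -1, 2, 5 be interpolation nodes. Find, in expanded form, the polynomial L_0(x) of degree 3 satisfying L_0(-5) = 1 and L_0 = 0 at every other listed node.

L_0(x) = -(1/280)x^3 + (3/140)x^2 - (3/280)x - 1/28

L_0(x) = (x + 1)(x - 2)(x - 5) / [(-4)·(-7)·(-10)]
       = (x^3 - 6x^2 + 3x + 10) / (-280)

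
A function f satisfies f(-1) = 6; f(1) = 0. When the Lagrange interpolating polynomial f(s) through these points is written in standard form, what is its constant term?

Build the Lagrange basis polynomials:
L_0(s) = (s - 1) / [-2] = -(1/2)s + 1/2
L_1(s) = (s + 1) / [2] = (1/2)s + 1/2
f(s) = 6·L_0 + 0·L_1
Only the constant term is needed; take it from each L_i and combine:
6·(1/2) + 0·(1/2) = 3

3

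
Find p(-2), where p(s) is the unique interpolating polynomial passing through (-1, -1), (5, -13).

1

L_0(-2) = (-7)/[(-6)] = 7/6
L_1(-2) = (-1)/[(6)] = -1/6
Sum: (-1)·(7/6) + (-13)·(-1/6) = 1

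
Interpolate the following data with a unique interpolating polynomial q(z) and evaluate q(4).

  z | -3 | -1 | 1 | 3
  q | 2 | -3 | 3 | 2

L_0(4) = (5)·(3)·(1)/[(-2)·(-4)·(-6)] = -5/16
L_1(4) = (7)·(3)·(1)/[(2)·(-2)·(-4)] = 21/16
L_2(4) = (7)·(5)·(1)/[(4)·(2)·(-2)] = -35/16
L_3(4) = (7)·(5)·(3)/[(6)·(4)·(2)] = 35/16
Sum: 2·(-5/16) + (-3)·(21/16) + 3·(-35/16) + 2·(35/16) = -27/4

-27/4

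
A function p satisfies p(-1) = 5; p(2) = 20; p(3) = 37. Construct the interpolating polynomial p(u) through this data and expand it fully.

p(u) = 3u^2 + 2u + 4

L_0(u) = (u - 2)(u - 3) / [12] = (1/12)u^2 - (5/12)u + 1/2
L_1(u) = (u + 1)(u - 3) / [-3] = -(1/3)u^2 + (2/3)u + 1
L_2(u) = (u + 1)(u - 2) / [4] = (1/4)u^2 - (1/4)u - 1/2
p(u) = 5·L_0 + 20·L_1 + 37·L_2
  5·L_0(u) = (5/12)u^2 - (25/12)u + 5/2
  20·L_1(u) = -(20/3)u^2 + (40/3)u + 20
  37·L_2(u) = (37/4)u^2 - (37/4)u - 37/2
Adding term by term: 3u^2 + 2u + 4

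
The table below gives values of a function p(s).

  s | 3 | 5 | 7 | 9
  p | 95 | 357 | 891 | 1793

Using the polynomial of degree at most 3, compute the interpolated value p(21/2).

Using Newton's divided-difference form:
p[3,5] = (357 - 95) / (5 - 3) = 131
p[5,7] = (891 - 357) / (7 - 5) = 267
p[7,9] = (1793 - 891) / (9 - 7) = 451
p[3,5,7] = (267 - 131) / (7 - 3) = 34
p[5,7,9] = (451 - 267) / (9 - 5) = 46
p[3,5,7,9] = (46 - 34) / (9 - 3) = 2
p(21/2) = 95 + 131·(15/2) + 34·(15/2)·(11/2) + 2·(15/2)·(11/2)·(7/2) = 11075/4

11075/4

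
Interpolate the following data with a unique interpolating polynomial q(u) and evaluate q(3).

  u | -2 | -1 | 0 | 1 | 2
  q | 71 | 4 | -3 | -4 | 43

276

Using Newton's divided-difference form:
q[-2,-1] = (4 - 71) / (-1 - (-2)) = -67
q[-1,0] = (-3 - 4) / (0 - (-1)) = -7
q[0,1] = (-4 - (-3)) / (1 - 0) = -1
q[1,2] = (43 - (-4)) / (2 - 1) = 47
q[-2,-1,0] = (-7 - (-67)) / (0 - (-2)) = 30
q[-1,0,1] = (-1 - (-7)) / (1 - (-1)) = 3
q[0,1,2] = (47 - (-1)) / (2 - 0) = 24
q[-2,-1,0,1] = (3 - 30) / (1 - (-2)) = -9
q[-1,0,1,2] = (24 - 3) / (2 - (-1)) = 7
q[-2,-1,0,1,2] = (7 - (-9)) / (2 - (-2)) = 4
q(3) = 71 + (-67)·(5) + 30·(5)·(4) + (-9)·(5)·(4)·(3) + 4·(5)·(4)·(3)·(2) = 276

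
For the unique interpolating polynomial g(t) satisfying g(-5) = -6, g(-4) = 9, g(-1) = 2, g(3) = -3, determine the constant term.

L_0(t) = (t + 4)(t + 1)(t - 3) / [-32] = -(1/32)t^3 - (1/16)t^2 + (11/32)t + 3/8
L_1(t) = (t + 5)(t + 1)(t - 3) / [21] = (1/21)t^3 + (1/7)t^2 - (13/21)t - 5/7
L_2(t) = (t + 5)(t + 4)(t - 3) / [-48] = -(1/48)t^3 - (1/8)t^2 + (7/48)t + 5/4
L_3(t) = (t + 5)(t + 4)(t + 1) / [224] = (1/224)t^3 + (5/112)t^2 + (29/224)t + 5/56
g(t) = (-6)·L_0 + 9·L_1 + 2·L_2 + (-3)·L_3
Only the constant term is needed; take it from each L_i and combine:
(-6)·(3/8) + 9·(-5/7) + 2·(5/4) + (-3)·(5/56) = -361/56

-361/56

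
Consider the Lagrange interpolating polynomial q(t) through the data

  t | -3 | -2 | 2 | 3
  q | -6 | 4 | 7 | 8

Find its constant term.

91/10

Build the Lagrange basis polynomials:
L_0(t) = (t + 2)(t - 2)(t - 3) / [-30] = -(1/30)t^3 + (1/10)t^2 + (2/15)t - 2/5
L_1(t) = (t + 3)(t - 2)(t - 3) / [20] = (1/20)t^3 - (1/10)t^2 - (9/20)t + 9/10
L_2(t) = (t + 3)(t + 2)(t - 3) / [-20] = -(1/20)t^3 - (1/10)t^2 + (9/20)t + 9/10
L_3(t) = (t + 3)(t + 2)(t - 2) / [30] = (1/30)t^3 + (1/10)t^2 - (2/15)t - 2/5
q(t) = (-6)·L_0 + 4·L_1 + 7·L_2 + 8·L_3
Only the constant term is needed; take it from each L_i and combine:
(-6)·(-2/5) + 4·(9/10) + 7·(9/10) + 8·(-2/5) = 91/10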